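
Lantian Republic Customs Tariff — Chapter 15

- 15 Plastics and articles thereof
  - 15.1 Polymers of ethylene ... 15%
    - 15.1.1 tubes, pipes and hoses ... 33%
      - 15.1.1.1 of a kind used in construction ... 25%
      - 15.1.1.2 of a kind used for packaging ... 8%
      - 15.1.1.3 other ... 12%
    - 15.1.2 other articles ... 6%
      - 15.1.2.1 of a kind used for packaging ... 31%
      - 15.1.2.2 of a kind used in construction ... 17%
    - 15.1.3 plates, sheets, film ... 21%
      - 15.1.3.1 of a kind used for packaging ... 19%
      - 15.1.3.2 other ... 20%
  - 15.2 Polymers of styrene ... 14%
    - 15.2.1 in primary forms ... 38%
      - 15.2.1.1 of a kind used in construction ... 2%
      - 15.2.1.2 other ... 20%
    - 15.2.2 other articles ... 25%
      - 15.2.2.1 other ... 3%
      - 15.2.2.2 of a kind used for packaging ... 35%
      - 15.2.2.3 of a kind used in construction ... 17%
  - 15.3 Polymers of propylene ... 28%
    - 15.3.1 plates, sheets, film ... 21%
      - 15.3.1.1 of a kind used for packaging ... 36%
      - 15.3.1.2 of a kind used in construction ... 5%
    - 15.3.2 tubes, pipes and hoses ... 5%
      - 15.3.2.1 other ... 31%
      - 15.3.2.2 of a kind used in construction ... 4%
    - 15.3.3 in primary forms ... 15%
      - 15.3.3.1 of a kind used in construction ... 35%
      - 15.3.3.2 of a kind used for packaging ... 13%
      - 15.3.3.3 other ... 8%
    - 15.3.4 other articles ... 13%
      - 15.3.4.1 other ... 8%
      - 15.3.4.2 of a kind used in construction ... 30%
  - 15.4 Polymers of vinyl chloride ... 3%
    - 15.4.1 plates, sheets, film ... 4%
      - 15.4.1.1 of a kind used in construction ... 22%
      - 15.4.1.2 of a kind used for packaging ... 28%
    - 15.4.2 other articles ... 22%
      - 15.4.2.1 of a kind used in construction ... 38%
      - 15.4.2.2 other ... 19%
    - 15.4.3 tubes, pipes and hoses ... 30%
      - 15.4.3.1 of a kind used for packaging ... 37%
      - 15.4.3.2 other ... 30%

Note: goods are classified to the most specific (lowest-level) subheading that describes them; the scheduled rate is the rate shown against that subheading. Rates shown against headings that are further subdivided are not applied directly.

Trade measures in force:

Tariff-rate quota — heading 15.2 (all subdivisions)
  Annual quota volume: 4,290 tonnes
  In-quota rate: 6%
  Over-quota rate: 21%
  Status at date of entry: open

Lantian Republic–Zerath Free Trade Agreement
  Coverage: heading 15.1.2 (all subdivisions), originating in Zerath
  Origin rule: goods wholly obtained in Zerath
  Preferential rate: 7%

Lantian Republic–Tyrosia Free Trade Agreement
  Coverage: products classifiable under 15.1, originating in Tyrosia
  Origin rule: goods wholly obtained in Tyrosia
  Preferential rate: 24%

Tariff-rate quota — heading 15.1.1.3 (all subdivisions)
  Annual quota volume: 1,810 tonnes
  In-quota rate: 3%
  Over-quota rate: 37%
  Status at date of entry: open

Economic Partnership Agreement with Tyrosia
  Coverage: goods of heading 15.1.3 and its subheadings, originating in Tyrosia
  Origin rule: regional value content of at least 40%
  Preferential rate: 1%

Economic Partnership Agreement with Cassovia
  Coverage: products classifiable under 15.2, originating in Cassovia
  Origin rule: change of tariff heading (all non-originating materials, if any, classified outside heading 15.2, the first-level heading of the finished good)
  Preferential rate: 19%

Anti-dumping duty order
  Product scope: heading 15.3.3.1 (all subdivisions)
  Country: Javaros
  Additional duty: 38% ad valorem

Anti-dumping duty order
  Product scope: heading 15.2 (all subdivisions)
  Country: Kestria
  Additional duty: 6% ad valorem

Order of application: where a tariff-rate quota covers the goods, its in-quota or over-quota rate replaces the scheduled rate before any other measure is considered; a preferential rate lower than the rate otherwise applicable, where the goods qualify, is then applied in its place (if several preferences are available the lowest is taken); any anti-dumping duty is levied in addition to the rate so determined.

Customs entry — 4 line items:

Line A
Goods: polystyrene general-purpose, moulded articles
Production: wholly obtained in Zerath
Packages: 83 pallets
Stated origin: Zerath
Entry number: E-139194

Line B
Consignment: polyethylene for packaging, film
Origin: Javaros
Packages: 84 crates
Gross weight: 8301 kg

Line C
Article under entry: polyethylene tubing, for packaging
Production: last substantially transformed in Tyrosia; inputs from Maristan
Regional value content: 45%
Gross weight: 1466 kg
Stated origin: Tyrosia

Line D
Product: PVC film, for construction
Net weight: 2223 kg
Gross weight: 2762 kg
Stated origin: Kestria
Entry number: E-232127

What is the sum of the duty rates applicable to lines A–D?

55%

Line A: polystyrene → 15.2; moulded articles → 15.2.2; general-purpose → 15.2.2.1. Scheduled 3%. quota on 15.2 open → in-quota 6%; Zerath agreement on 15.1.2: 15.2.2.1 not covered. → 6%.
Line B: polyethylene → 15.1; film → 15.1.3; for packaging → 15.1.3.1. Scheduled 19%. No special measure applies. → 19%.
Line C: polyethylene → 15.1; tubing → 15.1.1; for packaging → 15.1.1.2. Scheduled 8%. Tyrosia agreement on 15.1: not wholly obtained; Tyrosia agreement on 15.1.3: 15.1.1.2 not covered. → 8%.
Line D: PVC → 15.4; film → 15.4.1; for construction → 15.4.1.1. Scheduled 22%. No special measure applies. → 22%.
Sum: 6% + 19% + 8% + 22% = 55%.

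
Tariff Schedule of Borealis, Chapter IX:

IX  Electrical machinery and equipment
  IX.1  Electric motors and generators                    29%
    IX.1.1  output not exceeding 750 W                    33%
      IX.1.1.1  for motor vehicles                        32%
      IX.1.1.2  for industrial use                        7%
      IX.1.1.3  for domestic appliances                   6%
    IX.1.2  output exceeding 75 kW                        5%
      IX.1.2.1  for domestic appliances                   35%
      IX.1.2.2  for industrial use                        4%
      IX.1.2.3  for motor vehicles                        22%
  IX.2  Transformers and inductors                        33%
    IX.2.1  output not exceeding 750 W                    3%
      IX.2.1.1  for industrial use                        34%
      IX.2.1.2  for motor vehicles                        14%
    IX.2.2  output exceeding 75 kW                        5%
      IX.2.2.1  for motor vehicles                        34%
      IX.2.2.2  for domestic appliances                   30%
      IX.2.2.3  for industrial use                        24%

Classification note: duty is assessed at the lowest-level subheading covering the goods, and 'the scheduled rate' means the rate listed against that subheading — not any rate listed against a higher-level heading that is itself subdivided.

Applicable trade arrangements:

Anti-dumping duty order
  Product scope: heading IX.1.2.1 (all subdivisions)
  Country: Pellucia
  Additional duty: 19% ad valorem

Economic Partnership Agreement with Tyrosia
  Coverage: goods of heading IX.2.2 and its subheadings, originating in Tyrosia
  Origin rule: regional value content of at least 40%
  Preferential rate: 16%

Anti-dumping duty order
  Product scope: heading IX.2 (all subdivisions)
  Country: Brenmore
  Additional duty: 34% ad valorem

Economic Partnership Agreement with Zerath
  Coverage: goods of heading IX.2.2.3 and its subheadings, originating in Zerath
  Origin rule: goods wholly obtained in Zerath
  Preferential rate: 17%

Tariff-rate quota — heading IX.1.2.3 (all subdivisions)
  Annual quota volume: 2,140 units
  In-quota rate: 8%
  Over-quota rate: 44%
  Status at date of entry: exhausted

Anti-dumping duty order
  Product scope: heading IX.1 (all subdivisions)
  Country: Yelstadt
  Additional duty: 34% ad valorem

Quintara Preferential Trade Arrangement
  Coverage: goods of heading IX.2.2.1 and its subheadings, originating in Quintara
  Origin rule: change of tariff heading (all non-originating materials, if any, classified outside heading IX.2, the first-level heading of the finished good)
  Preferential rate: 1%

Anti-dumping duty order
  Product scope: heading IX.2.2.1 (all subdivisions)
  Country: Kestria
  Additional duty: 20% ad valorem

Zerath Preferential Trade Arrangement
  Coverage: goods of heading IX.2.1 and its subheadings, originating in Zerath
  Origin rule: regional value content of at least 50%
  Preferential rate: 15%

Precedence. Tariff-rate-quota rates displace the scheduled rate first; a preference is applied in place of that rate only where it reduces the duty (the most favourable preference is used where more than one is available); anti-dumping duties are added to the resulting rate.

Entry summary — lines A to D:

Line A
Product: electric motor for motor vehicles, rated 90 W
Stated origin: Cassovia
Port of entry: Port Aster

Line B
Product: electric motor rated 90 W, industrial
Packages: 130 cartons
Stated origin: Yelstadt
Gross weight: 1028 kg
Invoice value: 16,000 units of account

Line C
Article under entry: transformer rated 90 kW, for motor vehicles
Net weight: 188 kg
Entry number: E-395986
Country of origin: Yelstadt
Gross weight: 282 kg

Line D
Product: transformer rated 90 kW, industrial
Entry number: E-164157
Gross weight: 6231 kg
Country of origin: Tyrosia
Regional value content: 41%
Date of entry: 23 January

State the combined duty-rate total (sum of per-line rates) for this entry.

123%

Line A: electric motor → IX.1; rated 90 W → IX.1.1; for motor vehicles → IX.1.1.1. Scheduled 32%. No special measure applies. → 32%.
Line B: electric motor → IX.1; rated 90 W → IX.1.1; industrial → IX.1.1.2. Scheduled 7%. anti-dumping (Yelstadt, IX.1): +34%; total 7% + 34% = 41%. → 41%.
Line C: transformer → IX.2; rated 90 kW → IX.2.2; for motor vehicles → IX.2.2.1. Scheduled 34%. No special measure applies. → 34%.
Line D: transformer → IX.2; rated 90 kW → IX.2.2; industrial → IX.2.2.3. Scheduled 24%. Tyrosia agreement on IX.2.2: RVC ≥ 40% → 16% available; preferential 16%. → 16%.
Sum: 32% + 41% + 34% + 16% = 123%.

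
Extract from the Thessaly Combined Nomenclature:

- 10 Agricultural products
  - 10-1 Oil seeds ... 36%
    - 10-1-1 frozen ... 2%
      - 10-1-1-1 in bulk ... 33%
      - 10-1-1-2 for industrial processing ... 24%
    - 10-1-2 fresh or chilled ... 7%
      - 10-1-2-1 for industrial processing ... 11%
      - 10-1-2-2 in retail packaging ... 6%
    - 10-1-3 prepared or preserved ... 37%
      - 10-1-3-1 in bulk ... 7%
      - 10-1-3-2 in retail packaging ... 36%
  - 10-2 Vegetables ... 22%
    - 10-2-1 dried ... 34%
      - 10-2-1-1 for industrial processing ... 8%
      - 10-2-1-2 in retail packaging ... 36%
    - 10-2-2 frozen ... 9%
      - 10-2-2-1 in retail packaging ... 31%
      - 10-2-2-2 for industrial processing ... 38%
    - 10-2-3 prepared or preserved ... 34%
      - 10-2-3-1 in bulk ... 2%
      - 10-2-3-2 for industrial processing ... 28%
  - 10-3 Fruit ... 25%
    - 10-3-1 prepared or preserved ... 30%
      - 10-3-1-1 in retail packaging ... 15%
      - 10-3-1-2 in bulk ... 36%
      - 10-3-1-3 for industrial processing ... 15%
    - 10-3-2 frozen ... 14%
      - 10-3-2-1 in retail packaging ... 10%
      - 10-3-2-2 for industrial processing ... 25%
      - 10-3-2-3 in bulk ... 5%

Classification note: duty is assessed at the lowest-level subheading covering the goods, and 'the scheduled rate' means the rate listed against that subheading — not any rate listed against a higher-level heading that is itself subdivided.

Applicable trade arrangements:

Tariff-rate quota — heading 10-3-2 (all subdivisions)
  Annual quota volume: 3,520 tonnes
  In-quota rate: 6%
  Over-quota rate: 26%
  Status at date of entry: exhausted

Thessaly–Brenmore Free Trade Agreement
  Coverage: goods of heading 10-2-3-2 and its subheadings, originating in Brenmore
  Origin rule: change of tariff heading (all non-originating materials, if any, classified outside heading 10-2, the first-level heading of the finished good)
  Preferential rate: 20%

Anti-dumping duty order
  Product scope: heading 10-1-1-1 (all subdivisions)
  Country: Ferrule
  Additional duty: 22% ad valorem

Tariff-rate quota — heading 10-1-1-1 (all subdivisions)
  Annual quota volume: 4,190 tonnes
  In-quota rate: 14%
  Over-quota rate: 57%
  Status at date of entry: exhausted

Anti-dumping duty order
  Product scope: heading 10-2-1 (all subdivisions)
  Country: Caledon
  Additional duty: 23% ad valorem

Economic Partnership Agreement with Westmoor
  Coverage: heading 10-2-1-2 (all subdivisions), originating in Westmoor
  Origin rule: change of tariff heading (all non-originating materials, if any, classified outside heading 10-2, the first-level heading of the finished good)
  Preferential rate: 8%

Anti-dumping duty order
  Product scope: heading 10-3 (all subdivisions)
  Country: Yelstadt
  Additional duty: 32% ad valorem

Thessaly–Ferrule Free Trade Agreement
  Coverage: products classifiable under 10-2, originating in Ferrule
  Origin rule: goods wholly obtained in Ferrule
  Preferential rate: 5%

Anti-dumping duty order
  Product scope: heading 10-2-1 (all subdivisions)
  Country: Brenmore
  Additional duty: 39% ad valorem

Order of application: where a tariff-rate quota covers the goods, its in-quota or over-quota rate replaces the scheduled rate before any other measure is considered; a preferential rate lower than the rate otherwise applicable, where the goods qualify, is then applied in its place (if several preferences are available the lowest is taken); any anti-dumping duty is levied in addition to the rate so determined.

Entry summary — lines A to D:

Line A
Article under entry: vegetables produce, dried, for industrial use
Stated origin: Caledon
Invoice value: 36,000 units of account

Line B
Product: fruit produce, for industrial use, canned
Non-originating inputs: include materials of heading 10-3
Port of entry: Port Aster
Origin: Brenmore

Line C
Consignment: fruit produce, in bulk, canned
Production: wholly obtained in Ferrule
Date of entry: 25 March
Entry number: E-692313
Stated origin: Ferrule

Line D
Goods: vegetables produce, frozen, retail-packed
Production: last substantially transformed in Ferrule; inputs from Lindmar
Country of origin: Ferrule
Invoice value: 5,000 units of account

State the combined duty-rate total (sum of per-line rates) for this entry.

113%

Line A: vegetables → 10-2; dried → 10-2-1; for industrial use → 10-2-1-1. Scheduled 8%. anti-dumping (Caledon, 10-2-1): +23%; total 8% + 23% = 31%. → 31%.
Line B: fruit → 10-3; canned → 10-3-1; for industrial use → 10-3-1-3. Scheduled 15%. Brenmore agreement on 10-2-3-2: 10-3-1-3 not covered. → 15%.
Line C: fruit → 10-3; canned → 10-3-1; in bulk → 10-3-1-2. Scheduled 36%. Ferrule agreement on 10-2: 10-3-1-2 not covered. → 36%.
Line D: vegetables → 10-2; frozen → 10-2-2; retail-packed → 10-2-2-1. Scheduled 31%. Ferrule agreement on 10-2: not wholly obtained. → 31%.
Sum: 31% + 15% + 36% + 31% = 113%.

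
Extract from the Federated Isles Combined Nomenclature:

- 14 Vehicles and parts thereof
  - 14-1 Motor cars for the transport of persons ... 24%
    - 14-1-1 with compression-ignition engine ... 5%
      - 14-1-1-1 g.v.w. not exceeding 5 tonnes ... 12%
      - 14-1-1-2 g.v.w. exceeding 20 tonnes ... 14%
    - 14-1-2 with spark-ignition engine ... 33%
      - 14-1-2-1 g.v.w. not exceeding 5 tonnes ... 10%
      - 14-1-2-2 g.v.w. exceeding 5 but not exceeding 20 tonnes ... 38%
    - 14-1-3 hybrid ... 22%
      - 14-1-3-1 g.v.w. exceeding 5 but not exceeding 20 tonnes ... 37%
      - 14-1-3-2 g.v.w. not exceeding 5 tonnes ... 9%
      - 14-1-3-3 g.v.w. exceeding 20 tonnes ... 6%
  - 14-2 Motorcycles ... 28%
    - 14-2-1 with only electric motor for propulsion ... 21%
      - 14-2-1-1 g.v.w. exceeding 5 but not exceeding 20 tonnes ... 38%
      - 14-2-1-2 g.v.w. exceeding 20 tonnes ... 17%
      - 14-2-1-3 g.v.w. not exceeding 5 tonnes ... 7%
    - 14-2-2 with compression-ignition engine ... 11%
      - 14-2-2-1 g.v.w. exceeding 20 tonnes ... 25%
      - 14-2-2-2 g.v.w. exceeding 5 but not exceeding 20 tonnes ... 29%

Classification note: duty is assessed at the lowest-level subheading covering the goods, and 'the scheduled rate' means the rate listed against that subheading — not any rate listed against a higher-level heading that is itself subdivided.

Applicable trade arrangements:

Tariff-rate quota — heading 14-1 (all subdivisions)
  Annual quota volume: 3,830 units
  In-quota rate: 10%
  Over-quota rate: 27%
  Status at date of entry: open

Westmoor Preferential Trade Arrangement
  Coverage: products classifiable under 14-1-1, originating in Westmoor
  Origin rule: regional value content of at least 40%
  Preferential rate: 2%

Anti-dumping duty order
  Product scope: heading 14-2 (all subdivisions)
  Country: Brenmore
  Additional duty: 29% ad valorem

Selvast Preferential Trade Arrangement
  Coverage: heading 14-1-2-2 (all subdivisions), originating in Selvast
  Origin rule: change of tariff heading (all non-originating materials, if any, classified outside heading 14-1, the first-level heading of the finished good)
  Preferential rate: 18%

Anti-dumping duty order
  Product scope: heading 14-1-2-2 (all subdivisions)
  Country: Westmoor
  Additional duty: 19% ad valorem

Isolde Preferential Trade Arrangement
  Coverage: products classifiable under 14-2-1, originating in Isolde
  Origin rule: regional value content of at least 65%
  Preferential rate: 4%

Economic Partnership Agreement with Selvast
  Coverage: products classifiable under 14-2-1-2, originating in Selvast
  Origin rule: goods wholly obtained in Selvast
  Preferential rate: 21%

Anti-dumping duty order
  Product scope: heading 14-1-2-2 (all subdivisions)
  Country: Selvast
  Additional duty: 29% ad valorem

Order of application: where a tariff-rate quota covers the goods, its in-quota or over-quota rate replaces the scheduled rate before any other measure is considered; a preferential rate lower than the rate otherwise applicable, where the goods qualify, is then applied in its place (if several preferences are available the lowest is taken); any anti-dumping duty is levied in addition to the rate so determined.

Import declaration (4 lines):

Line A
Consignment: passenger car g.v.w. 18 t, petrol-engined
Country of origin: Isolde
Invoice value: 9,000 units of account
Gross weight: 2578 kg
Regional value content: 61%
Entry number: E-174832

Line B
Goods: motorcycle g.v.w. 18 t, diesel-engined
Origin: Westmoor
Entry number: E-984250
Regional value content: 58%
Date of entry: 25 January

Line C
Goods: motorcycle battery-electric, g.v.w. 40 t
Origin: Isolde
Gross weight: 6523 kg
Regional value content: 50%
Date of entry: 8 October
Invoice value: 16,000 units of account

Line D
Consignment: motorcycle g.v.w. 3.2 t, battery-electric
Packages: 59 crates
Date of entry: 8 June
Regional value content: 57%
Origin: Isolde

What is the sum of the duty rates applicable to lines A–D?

63%

Line A: passenger car → 14-1; petrol-engined → 14-1-2; g.v.w. 18 t → 14-1-2-2. Scheduled 38%. quota on 14-1 open → in-quota 10%; Isolde agreement on 14-2-1: 14-1-2-2 not covered. → 10%.
Line B: motorcycle → 14-2; diesel-engined → 14-2-2; g.v.w. 18 t → 14-2-2-2. Scheduled 29%. Westmoor agreement on 14-1-1: 14-2-2-2 not covered. → 29%.
Line C: motorcycle → 14-2; battery-electric → 14-2-1; g.v.w. 40 t → 14-2-1-2. Scheduled 17%. Isolde agreement on 14-2-1: RVC < 65%. → 17%.
Line D: motorcycle → 14-2; battery-electric → 14-2-1; g.v.w. 3.2 t → 14-2-1-3. Scheduled 7%. Isolde agreement on 14-2-1: RVC < 65%. → 7%.
Sum: 10% + 29% + 17% + 7% = 63%.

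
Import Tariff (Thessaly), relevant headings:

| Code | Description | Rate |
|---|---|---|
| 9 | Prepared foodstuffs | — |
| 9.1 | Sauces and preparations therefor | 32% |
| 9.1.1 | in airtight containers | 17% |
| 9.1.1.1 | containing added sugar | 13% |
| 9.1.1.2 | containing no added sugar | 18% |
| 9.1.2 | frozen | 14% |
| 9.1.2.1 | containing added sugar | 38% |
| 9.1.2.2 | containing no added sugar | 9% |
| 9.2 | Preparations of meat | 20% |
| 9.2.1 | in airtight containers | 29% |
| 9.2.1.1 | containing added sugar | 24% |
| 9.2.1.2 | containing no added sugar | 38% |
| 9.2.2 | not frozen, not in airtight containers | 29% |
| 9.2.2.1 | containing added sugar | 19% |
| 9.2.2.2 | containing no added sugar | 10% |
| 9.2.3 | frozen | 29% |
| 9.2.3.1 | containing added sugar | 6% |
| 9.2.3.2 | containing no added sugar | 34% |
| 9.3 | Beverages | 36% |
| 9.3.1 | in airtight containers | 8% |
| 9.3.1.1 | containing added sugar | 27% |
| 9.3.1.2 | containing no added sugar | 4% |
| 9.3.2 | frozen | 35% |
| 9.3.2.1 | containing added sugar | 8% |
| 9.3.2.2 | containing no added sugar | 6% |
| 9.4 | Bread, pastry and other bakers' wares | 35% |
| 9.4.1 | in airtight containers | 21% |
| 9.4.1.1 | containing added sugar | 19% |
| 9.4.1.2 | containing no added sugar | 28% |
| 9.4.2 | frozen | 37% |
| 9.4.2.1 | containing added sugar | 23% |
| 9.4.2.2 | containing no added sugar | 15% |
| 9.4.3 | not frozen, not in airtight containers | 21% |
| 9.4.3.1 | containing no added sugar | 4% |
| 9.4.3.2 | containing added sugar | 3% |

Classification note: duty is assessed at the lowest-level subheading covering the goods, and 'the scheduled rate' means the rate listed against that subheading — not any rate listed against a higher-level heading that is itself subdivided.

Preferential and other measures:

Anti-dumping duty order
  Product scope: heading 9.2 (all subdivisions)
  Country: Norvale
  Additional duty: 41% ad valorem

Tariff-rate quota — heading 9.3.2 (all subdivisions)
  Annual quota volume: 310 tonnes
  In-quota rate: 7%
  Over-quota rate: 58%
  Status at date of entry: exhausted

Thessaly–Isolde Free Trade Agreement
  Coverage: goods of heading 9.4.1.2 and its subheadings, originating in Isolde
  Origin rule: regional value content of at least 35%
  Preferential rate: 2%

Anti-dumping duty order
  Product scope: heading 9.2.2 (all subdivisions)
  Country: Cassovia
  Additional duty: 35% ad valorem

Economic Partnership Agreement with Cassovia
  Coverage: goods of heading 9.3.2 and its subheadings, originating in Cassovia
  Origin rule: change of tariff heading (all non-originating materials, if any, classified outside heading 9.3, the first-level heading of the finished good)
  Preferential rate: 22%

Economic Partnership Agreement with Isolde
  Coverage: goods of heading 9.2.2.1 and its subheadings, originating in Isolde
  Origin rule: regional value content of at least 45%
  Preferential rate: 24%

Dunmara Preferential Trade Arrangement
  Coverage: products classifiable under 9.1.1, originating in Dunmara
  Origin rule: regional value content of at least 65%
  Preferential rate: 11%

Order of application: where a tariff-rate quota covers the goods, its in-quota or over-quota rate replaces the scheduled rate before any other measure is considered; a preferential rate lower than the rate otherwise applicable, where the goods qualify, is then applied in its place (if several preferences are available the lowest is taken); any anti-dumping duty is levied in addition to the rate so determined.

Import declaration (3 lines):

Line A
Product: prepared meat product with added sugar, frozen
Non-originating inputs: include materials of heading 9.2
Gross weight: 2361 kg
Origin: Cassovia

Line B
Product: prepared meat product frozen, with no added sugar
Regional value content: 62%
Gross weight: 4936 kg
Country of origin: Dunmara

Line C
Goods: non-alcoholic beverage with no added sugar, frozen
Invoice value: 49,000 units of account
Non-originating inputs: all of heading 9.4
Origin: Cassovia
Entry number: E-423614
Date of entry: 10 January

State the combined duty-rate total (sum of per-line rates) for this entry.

Line A: prepared meat product → 9.2; frozen → 9.2.3; with added sugar → 9.2.3.1. Scheduled 6%. Cassovia agreement on 9.3.2: 9.2.3.1 not covered. → 6%.
Line B: prepared meat product → 9.2; frozen → 9.2.3; with no added sugar → 9.2.3.2. Scheduled 34%. Dunmara agreement on 9.1.1: 9.2.3.2 not covered. → 34%.
Line C: non-alcoholic beverage → 9.3; frozen → 9.3.2; with no added sugar → 9.3.2.2. Scheduled 6%. quota on 9.3.2 exhausted → over-quota 58%; Cassovia agreement on 9.3.2: CTH met → 22% available; preferential 22%. → 22%.
Sum: 6% + 34% + 22% = 62%.

62%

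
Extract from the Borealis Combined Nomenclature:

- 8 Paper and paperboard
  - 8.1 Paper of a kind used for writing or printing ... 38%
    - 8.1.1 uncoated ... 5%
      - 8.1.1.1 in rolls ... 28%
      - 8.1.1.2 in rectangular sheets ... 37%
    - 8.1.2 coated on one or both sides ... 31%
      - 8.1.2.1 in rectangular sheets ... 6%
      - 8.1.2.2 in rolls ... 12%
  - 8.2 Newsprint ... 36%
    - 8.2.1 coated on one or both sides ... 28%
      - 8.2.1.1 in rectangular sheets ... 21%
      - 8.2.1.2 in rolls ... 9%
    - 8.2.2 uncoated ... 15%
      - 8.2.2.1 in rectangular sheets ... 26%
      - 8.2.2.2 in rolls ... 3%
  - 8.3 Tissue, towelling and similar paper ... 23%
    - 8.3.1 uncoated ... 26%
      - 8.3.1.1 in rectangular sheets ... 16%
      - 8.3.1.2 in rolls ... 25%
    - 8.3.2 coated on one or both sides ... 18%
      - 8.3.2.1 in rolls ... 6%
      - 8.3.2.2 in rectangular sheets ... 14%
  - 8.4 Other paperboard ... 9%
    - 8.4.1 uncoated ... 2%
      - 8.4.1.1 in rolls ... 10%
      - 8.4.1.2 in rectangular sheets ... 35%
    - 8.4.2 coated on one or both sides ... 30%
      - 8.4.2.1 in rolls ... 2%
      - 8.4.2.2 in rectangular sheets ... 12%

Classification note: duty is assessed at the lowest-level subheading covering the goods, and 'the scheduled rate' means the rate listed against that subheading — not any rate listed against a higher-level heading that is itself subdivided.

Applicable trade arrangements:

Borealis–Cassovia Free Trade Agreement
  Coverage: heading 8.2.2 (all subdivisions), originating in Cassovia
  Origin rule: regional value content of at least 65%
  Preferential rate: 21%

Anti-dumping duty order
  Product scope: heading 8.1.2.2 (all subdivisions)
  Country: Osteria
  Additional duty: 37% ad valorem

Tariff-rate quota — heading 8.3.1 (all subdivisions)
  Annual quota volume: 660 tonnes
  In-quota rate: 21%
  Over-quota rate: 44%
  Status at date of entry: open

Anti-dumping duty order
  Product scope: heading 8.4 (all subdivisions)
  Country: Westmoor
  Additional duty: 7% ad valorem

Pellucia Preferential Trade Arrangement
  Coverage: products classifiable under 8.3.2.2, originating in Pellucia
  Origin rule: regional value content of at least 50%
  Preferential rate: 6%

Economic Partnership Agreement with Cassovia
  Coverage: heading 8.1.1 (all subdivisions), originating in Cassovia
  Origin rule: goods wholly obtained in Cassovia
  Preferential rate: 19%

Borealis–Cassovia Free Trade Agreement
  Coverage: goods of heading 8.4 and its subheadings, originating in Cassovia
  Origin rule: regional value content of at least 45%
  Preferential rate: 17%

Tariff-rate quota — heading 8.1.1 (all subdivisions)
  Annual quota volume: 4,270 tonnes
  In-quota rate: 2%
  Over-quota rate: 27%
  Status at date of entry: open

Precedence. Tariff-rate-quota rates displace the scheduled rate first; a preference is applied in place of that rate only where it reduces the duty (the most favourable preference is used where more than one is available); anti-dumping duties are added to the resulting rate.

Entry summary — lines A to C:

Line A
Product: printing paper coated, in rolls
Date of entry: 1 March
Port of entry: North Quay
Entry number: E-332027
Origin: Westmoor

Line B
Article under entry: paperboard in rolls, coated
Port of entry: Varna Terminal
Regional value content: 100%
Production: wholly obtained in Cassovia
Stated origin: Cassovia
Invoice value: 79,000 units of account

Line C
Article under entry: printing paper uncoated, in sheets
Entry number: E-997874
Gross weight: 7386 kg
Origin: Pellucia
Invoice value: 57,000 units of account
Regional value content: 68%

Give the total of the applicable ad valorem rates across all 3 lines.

16%

Line A: printing paper → 8.1; coated → 8.1.2; in rolls → 8.1.2.2. Scheduled 12%. No special measure applies. → 12%.
Line B: paperboard → 8.4; coated → 8.4.2; in rolls → 8.4.2.1. Scheduled 2%. Cassovia agreement on 8.2.2: 8.4.2.1 not covered; Cassovia agreement on 8.1.1: 8.4.2.1 not covered; Cassovia agreement on 8.4: RVC ≥ 45% → 17% available; preference 17% not lower than 2% → no reduction. → 2%.
Line C: printing paper → 8.1; uncoated → 8.1.1; in sheets → 8.1.1.2. Scheduled 37%. quota on 8.1.1 open → in-quota 2%; Pellucia agreement on 8.3.2.2: 8.1.1.2 not covered. → 2%.
Sum: 12% + 2% + 2% = 16%.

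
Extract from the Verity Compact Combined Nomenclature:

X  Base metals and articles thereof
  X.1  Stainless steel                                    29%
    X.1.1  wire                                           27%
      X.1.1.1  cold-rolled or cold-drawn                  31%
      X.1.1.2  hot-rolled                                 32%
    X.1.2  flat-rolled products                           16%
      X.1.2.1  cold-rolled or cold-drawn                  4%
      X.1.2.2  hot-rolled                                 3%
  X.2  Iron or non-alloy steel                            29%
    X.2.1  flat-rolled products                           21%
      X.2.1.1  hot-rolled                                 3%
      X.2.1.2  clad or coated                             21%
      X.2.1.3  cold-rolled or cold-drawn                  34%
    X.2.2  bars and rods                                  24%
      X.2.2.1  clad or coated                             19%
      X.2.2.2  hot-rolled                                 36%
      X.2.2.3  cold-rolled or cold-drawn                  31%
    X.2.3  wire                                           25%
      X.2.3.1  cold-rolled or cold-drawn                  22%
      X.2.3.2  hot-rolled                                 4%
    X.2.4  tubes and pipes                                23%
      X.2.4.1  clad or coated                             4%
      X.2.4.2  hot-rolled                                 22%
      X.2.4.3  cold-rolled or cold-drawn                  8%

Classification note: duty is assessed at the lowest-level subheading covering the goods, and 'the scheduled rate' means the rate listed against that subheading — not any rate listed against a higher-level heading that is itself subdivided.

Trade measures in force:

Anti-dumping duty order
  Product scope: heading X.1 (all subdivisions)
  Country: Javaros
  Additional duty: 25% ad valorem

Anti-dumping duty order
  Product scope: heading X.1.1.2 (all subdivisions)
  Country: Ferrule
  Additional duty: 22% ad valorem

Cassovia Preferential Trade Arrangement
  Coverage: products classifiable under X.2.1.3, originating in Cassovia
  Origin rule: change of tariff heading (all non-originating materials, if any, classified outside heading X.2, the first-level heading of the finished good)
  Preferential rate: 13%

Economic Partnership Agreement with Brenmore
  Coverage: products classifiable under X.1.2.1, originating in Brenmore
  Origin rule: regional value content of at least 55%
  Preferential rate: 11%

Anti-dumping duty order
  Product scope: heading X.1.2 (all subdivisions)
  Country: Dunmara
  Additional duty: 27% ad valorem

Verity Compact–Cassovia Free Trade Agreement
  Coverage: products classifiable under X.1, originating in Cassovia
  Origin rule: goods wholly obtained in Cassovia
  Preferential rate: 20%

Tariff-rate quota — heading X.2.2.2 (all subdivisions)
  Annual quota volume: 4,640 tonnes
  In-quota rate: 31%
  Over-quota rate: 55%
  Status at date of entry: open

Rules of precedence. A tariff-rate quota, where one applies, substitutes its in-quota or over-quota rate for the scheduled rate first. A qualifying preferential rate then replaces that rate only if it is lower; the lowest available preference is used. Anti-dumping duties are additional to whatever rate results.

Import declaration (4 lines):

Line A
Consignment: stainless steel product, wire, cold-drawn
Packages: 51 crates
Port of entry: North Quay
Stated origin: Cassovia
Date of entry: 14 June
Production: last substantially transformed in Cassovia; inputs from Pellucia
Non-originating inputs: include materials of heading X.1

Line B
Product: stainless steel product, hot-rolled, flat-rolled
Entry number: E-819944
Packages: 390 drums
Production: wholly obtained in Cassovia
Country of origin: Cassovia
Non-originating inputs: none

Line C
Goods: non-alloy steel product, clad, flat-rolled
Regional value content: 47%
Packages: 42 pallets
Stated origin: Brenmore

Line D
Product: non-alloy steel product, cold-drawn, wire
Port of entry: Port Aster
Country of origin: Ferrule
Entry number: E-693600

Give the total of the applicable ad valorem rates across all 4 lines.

Line A: stainless steel → X.1; wire → X.1.1; cold-drawn → X.1.1.1. Scheduled 31%. Cassovia agreement on X.2.1.3: X.1.1.1 not covered; Cassovia agreement on X.1: not wholly obtained. → 31%.
Line B: stainless steel → X.1; flat-rolled → X.1.2; hot-rolled → X.1.2.2. Scheduled 3%. Cassovia agreement on X.2.1.3: X.1.2.2 not covered; Cassovia agreement on X.1: wholly obtained → 20% available; preference 20% not lower than 3% → no reduction. → 3%.
Line C: non-alloy steel → X.2; flat-rolled → X.2.1; clad → X.2.1.2. Scheduled 21%. Brenmore agreement on X.1.2.1: X.2.1.2 not covered. → 21%.
Line D: non-alloy steel → X.2; wire → X.2.3; cold-drawn → X.2.3.1. Scheduled 22%. No special measure applies. → 22%.
Sum: 31% + 3% + 21% + 22% = 77%.

77%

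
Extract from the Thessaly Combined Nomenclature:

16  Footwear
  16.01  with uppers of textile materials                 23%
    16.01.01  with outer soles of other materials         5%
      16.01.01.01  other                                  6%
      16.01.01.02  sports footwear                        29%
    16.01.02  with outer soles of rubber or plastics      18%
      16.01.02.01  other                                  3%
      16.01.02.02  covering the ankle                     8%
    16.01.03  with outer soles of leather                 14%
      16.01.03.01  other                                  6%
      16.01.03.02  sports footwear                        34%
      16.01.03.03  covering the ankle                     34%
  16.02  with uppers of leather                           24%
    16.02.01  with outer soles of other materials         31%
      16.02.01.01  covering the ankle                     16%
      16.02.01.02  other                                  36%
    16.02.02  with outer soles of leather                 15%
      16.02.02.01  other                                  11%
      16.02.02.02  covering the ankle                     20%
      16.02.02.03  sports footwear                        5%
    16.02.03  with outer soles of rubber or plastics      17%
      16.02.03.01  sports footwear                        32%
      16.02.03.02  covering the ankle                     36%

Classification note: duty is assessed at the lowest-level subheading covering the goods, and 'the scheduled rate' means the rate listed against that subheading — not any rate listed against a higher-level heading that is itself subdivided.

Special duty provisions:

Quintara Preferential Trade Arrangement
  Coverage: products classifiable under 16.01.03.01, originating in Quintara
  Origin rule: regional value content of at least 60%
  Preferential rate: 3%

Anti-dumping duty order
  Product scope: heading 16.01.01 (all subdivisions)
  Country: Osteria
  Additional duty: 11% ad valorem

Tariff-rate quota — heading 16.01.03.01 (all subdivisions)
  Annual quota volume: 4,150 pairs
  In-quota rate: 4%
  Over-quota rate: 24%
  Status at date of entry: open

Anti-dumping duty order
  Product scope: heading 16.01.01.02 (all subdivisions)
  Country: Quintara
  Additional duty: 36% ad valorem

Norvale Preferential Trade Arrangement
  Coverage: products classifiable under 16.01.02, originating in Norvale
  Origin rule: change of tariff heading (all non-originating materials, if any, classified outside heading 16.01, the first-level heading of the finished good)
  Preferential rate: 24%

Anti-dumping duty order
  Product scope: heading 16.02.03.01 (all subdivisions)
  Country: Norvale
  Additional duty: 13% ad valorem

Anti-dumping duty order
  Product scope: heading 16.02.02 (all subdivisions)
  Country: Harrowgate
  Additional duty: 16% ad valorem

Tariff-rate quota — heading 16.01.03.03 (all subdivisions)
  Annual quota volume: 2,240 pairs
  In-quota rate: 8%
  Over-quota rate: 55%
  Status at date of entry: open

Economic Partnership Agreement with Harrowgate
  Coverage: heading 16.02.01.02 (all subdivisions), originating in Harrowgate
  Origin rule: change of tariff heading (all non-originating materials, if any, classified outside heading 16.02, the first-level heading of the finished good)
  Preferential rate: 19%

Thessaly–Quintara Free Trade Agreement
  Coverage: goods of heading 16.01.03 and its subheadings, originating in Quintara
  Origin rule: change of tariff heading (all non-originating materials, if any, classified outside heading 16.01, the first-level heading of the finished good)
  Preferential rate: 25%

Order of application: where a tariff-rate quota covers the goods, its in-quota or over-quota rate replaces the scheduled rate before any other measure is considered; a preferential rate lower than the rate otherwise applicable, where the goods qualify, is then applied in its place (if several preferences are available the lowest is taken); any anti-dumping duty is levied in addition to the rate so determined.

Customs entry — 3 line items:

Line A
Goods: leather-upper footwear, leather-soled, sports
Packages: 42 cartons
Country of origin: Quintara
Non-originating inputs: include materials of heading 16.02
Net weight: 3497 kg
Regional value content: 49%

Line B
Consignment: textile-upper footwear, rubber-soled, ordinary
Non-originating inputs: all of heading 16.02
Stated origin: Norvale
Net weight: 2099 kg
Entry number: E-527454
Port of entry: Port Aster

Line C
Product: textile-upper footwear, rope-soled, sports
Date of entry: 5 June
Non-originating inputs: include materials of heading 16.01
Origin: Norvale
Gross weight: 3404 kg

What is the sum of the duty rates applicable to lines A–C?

Line A: leather-upper → 16.02; leather-soled → 16.02.02; sports → 16.02.02.03. Scheduled 5%. Quintara agreement on 16.01.03.01: 16.02.02.03 not covered; Quintara agreement on 16.01.03: 16.02.02.03 not covered. → 5%.
Line B: textile-upper → 16.01; rubber-soled → 16.01.02; ordinary → 16.01.02.01. Scheduled 3%. Norvale agreement on 16.01.02: CTH met → 24% available; preference 24% not lower than 3% → no reduction. → 3%.
Line C: textile-upper → 16.01; rope-soled → 16.01.01; sports → 16.01.01.02. Scheduled 29%. Norvale agreement on 16.01.02: 16.01.01.02 not covered. → 29%.
Sum: 5% + 3% + 29% = 37%.

37%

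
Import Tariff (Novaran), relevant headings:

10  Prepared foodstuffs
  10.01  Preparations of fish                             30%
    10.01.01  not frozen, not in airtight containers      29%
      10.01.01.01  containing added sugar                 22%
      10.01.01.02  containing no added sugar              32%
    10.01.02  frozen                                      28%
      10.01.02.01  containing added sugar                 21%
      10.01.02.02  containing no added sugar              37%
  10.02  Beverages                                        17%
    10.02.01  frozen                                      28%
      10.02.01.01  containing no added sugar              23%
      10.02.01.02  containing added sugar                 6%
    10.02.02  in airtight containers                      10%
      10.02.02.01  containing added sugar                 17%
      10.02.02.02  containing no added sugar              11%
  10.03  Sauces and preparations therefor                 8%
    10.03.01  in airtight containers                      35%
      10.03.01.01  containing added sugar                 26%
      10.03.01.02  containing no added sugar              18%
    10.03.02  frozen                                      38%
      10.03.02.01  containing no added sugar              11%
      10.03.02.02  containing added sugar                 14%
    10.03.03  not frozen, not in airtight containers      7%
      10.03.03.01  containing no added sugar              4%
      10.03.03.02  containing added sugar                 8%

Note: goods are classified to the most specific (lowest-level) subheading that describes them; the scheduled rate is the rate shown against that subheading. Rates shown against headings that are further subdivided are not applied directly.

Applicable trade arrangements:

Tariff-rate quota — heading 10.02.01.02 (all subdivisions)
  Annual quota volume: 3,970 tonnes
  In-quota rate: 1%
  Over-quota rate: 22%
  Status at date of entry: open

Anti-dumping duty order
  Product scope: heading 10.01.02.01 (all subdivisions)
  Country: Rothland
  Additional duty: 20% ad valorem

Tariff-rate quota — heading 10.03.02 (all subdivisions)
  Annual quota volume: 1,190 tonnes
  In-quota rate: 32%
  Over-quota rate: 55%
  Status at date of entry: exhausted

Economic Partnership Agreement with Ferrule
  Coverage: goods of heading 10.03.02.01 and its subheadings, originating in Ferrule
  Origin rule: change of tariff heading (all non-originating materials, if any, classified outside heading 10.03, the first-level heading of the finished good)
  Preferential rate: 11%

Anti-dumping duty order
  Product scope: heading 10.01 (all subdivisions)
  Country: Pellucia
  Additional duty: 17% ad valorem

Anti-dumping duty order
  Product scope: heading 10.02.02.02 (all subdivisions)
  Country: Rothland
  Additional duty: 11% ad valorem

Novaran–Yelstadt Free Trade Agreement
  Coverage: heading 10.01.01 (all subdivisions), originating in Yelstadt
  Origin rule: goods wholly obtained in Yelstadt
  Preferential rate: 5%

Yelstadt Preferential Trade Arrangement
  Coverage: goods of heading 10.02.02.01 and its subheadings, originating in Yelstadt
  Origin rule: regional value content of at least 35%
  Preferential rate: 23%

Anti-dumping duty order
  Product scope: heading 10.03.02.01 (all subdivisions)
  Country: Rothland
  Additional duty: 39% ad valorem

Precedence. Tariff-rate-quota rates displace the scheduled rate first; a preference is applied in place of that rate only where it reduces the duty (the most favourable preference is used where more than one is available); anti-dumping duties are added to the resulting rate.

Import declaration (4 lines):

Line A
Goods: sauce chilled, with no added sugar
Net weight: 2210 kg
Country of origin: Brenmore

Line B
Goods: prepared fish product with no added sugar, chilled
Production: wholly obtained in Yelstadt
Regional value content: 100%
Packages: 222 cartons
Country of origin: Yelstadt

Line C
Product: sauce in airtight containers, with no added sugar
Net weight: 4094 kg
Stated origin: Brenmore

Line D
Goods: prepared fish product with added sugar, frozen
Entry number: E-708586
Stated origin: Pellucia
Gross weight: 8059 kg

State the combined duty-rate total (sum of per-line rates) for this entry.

Line A: sauce → 10.03; chilled → 10.03.03; with no added sugar → 10.03.03.01. Scheduled 4%. No special measure applies. → 4%.
Line B: prepared fish product → 10.01; chilled → 10.01.01; with no added sugar → 10.01.01.02. Scheduled 32%. Yelstadt agreement on 10.01.01: wholly obtained → 5% available; Yelstadt agreement on 10.02.02.01: 10.01.01.02 not covered; preferential 5%. → 5%.
Line C: sauce → 10.03; in airtight containers → 10.03.01; with no added sugar → 10.03.01.02. Scheduled 18%. No special measure applies. → 18%.
Line D: prepared fish product → 10.01; frozen → 10.01.02; with added sugar → 10.01.02.01. Scheduled 21%. anti-dumping (Pellucia, 10.01): +17%; total 21% + 17% = 38%. → 38%.
Sum: 4% + 5% + 18% + 38% = 65%.

65%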